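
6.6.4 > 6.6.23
False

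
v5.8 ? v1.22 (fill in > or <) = >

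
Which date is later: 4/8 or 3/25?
4/8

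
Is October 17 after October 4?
Yes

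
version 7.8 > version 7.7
True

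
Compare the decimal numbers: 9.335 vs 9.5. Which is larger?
9.5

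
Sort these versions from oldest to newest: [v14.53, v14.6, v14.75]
[v14.6, v14.53, v14.75]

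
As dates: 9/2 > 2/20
True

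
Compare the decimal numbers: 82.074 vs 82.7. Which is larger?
82.7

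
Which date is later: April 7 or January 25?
April 7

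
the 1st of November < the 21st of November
True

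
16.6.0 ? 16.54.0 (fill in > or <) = <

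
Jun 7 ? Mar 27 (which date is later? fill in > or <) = >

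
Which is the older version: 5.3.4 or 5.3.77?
5.3.4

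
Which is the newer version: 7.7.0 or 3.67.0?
7.7.0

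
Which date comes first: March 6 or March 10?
March 6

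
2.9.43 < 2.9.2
False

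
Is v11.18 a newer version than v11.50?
No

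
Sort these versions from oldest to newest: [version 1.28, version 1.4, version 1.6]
[version 1.4, version 1.6, version 1.28]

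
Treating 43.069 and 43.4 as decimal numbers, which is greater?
43.4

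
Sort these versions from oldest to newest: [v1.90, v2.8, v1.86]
[v1.86, v1.90, v2.8]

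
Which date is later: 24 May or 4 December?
4 December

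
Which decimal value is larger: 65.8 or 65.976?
65.976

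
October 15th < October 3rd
False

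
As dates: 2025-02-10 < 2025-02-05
False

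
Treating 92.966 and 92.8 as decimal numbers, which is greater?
92.966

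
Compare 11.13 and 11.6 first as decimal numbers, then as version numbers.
As decimals: 11.13 < 11.6. As versions: v11.13 > v11.6 (minor version 13 > 6).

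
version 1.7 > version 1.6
True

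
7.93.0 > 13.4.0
False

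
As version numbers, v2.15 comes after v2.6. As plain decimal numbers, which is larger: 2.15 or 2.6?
2.6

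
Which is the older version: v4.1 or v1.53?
v1.53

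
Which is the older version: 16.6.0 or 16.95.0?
16.6.0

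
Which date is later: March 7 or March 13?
March 13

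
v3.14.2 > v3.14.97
False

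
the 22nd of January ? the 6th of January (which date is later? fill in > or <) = >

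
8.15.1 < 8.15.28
True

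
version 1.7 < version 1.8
True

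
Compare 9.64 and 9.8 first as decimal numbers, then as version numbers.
As decimals: 9.64 < 9.8. As versions: v9.64 > v9.8 (minor version 64 > 8).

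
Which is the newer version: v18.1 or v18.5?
v18.5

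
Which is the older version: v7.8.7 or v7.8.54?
v7.8.7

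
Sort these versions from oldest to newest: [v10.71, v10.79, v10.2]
[v10.2, v10.71, v10.79]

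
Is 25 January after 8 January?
Yes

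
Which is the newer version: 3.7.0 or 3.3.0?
3.7.0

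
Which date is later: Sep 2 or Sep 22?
Sep 22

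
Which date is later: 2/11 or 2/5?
2/11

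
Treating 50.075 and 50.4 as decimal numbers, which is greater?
50.4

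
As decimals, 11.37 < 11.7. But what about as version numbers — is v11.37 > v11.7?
True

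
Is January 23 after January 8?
Yes. Day 23 comes after day 8 in January — this is a date comparison, not a decimal one (the decimal 1.23 would be smaller than 1.8).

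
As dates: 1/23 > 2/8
False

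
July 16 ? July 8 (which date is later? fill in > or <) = >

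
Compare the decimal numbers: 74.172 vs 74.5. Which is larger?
74.5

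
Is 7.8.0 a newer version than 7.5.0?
Yes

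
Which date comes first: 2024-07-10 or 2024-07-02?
2024-07-02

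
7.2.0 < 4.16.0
False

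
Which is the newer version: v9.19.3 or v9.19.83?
v9.19.83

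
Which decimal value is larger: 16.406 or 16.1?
16.406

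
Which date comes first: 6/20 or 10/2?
6/20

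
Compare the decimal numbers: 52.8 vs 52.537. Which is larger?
52.8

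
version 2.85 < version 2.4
False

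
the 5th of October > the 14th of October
False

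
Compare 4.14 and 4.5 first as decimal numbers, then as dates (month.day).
As decimals: 4.14 < 4.5. As dates: 4/14 is later than 4/5 (day 14 > day 5).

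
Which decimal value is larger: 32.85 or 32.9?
32.9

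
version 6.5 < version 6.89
True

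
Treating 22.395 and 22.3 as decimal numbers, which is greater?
22.395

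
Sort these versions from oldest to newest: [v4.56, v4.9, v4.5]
[v4.5, v4.9, v4.56]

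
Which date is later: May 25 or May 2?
May 25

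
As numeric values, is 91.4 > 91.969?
False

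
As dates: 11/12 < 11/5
False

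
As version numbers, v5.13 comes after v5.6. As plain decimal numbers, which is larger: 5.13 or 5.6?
5.6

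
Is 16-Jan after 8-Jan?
Yes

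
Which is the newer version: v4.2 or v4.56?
v4.56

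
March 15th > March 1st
True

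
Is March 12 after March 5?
Yes. Day 12 comes after day 5 in March — this is a date comparison, not a decimal one (the decimal 3.12 would be smaller than 3.5).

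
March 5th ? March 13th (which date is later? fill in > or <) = <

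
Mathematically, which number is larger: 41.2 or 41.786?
41.786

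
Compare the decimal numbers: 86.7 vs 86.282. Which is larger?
86.7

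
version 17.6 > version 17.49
False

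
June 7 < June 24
True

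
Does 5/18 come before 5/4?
No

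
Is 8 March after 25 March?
No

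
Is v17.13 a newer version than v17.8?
Yes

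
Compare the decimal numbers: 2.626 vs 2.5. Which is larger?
2.626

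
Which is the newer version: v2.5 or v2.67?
v2.67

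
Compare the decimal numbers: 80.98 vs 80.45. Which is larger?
80.98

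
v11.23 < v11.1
False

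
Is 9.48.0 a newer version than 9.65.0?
No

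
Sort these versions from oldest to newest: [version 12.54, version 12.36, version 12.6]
[version 12.6, version 12.36, version 12.54]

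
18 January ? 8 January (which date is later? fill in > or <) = >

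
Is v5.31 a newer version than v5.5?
Yes. Version numbers are compared segment by segment as integers, not as decimals: minor version 31 > 5, so v5.31 > v5.5 (even though the decimal 5.31 < 5.5).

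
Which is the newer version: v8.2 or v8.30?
v8.30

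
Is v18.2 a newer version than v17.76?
Yes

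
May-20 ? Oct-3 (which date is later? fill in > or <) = <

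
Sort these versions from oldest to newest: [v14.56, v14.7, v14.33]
[v14.7, v14.33, v14.56]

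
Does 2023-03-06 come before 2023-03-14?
Yes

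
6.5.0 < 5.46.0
False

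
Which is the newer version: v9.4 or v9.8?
v9.8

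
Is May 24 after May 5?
Yes. Day 24 comes after day 5 in May — this is a date comparison, not a decimal one (the decimal 5.24 would be smaller than 5.5).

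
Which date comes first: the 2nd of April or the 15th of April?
the 2nd of April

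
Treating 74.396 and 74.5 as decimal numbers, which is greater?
74.5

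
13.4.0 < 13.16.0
True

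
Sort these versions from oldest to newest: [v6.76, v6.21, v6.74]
[v6.21, v6.74, v6.76]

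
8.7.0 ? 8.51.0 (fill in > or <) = <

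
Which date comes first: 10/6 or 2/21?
2/21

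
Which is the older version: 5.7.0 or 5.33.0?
5.7.0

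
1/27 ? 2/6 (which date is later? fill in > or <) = <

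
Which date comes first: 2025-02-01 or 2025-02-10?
2025-02-01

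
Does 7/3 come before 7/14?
Yes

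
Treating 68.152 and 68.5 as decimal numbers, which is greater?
68.5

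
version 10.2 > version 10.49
False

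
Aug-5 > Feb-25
True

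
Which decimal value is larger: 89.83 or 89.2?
89.83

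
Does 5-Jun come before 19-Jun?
Yes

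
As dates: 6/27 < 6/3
False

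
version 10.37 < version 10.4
False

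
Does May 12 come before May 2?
No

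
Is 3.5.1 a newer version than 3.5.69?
No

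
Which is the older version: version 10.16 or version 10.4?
version 10.4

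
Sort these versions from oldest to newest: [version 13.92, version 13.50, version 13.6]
[version 13.6, version 13.50, version 13.92]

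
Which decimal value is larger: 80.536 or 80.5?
80.536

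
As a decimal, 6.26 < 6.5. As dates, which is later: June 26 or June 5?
June 26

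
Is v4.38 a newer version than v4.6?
Yes. Version numbers are compared segment by segment as integers, not as decimals: minor version 38 > 6, so v4.38 > v4.6 (even though the decimal 4.38 < 4.6).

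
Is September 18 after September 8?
Yes. Day 18 comes after day 8 in September — this is a date comparison, not a decimal one (the decimal 9.18 would be smaller than 9.8).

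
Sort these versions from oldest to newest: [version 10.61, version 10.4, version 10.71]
[version 10.4, version 10.61, version 10.71]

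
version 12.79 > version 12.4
True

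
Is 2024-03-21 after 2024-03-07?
Yes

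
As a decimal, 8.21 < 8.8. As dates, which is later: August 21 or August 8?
August 21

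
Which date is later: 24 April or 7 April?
24 April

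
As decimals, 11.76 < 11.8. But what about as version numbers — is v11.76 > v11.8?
True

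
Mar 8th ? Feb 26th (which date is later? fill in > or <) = >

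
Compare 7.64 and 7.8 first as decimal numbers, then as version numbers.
As decimals: 7.64 < 7.8. As versions: v7.64 > v7.8 (minor version 64 > 8).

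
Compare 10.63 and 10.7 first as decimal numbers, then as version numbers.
As decimals: 10.63 < 10.7. As versions: v10.63 > v10.7 (minor version 63 > 7).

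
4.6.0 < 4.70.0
True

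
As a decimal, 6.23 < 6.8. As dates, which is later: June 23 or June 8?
June 23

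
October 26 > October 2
True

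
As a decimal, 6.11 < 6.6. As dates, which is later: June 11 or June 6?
June 11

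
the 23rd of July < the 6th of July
False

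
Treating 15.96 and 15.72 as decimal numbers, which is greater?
15.96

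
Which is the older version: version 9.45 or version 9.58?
version 9.45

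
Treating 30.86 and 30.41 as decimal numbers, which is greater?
30.86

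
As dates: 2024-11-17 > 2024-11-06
True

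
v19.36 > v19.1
True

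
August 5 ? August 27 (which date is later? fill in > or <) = <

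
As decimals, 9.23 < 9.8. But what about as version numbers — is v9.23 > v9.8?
True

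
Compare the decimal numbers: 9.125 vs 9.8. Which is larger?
9.8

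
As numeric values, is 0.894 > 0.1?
True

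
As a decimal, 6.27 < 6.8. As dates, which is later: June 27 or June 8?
June 27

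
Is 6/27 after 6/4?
Yes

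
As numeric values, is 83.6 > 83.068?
True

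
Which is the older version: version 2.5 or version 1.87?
version 1.87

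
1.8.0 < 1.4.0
False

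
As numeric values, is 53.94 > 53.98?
False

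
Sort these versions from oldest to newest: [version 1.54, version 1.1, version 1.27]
[version 1.1, version 1.27, version 1.54]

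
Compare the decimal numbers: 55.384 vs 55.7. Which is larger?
55.7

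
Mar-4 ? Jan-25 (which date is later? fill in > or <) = >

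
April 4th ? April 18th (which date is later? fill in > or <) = <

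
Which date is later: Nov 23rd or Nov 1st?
Nov 23rd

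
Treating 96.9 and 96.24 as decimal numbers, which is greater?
96.9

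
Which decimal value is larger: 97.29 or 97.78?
97.78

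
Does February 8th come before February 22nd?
Yes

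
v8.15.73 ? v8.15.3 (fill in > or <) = >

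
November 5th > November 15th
False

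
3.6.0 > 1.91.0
True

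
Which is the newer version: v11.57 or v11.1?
v11.57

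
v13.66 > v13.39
True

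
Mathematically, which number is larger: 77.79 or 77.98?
77.98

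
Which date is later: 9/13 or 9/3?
9/13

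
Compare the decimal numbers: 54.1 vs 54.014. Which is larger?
54.1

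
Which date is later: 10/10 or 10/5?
10/10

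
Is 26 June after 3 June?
Yes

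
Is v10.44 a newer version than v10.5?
Yes. Version numbers are compared segment by segment as integers, not as decimals: minor version 44 > 5, so v10.44 > v10.5 (even though the decimal 10.44 < 10.5).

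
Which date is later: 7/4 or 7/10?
7/10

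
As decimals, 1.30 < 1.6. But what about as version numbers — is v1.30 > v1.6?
True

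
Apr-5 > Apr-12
False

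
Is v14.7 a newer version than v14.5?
Yes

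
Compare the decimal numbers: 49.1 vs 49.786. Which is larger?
49.786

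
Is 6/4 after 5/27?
Yes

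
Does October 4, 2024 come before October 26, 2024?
Yes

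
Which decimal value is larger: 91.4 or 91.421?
91.421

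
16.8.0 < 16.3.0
False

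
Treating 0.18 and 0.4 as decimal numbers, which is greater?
0.4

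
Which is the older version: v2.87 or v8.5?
v2.87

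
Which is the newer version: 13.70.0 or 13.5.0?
13.70.0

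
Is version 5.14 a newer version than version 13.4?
No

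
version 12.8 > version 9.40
True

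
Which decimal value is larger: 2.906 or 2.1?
2.906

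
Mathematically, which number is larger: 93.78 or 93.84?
93.84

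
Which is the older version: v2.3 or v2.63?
v2.3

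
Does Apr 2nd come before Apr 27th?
Yes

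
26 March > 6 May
False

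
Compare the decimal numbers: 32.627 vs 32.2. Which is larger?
32.627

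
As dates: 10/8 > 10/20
False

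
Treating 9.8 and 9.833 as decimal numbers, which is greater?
9.833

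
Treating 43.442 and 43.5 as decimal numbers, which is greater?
43.5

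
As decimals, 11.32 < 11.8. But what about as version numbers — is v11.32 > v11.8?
True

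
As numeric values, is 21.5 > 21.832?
False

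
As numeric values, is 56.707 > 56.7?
True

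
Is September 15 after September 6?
Yes. Day 15 comes after day 6 in September — this is a date comparison, not a decimal one (the decimal 9.15 would be smaller than 9.6).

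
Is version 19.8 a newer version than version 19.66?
No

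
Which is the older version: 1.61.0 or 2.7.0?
1.61.0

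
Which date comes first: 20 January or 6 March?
20 January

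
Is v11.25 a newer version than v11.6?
Yes. Version numbers are compared segment by segment as integers, not as decimals: minor version 25 > 6, so v11.25 > v11.6 (even though the decimal 11.25 < 11.6).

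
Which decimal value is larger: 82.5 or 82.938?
82.938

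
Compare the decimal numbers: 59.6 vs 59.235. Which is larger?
59.6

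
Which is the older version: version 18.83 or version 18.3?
version 18.3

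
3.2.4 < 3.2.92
True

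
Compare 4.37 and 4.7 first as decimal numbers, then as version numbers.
As decimals: 4.37 < 4.7. As versions: v4.37 > v4.7 (minor version 37 > 7).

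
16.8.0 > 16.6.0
True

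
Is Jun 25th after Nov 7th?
No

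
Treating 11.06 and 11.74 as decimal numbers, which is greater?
11.74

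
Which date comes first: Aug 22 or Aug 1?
Aug 1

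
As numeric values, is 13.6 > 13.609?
False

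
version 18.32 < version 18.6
False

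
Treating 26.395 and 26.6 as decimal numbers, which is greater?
26.6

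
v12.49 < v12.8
False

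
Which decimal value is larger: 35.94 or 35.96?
35.96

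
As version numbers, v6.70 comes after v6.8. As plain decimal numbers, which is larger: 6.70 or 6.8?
6.8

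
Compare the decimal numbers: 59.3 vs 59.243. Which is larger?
59.3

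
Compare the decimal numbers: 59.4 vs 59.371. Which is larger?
59.4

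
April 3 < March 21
False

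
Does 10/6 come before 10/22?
Yes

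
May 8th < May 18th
True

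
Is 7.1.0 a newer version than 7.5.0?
No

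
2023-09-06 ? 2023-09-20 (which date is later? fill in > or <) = <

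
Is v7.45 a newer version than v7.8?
Yes. Version numbers are compared segment by segment as integers, not as decimals: minor version 45 > 8, so v7.45 > v7.8 (even though the decimal 7.45 < 7.8).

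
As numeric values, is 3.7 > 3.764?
False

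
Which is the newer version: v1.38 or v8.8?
v8.8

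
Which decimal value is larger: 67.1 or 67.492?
67.492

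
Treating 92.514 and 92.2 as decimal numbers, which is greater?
92.514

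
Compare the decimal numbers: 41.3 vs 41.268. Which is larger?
41.3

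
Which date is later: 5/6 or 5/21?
5/21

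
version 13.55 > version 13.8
True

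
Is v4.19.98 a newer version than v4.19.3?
Yes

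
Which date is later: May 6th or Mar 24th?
May 6th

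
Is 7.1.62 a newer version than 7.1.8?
Yes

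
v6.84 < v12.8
True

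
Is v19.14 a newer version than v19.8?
Yes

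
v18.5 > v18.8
False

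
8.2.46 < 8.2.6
False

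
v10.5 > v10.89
False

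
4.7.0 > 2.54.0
True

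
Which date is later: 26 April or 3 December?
3 December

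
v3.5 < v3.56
True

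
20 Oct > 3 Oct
True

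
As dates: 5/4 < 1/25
False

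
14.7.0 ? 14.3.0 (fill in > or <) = >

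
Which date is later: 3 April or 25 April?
25 April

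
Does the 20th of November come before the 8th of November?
No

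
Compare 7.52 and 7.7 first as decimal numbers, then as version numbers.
As decimals: 7.52 < 7.7. As versions: v7.52 > v7.7 (minor version 52 > 7).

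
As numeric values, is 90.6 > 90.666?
False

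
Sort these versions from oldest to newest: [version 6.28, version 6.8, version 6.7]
[version 6.7, version 6.8, version 6.28]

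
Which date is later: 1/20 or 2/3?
2/3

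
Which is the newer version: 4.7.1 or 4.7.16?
4.7.16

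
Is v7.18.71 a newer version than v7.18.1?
Yes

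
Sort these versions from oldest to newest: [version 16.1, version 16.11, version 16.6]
[version 16.1, version 16.6, version 16.11]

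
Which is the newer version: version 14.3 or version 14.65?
version 14.65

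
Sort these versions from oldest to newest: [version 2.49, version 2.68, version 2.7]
[version 2.7, version 2.49, version 2.68]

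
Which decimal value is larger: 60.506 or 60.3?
60.506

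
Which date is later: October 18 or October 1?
October 18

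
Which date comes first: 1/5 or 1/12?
1/5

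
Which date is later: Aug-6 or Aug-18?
Aug-18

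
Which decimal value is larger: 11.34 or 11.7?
11.7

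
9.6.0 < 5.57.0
False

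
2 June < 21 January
False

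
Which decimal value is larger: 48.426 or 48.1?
48.426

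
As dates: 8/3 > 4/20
True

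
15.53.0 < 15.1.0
False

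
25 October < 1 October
False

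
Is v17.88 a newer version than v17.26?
Yes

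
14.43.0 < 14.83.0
True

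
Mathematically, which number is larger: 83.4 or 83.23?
83.4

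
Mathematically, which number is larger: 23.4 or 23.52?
23.52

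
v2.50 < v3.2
True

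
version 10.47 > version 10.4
True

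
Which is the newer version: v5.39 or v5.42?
v5.42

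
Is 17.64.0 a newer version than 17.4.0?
Yes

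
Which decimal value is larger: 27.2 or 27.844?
27.844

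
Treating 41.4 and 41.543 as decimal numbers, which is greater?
41.543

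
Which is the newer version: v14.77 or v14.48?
v14.77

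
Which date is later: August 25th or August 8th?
August 25th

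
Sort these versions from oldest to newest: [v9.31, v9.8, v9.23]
[v9.8, v9.23, v9.31]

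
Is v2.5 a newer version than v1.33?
Yes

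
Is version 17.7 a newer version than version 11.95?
Yes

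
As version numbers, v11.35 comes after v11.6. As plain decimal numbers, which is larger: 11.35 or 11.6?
11.6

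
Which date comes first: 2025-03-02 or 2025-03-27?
2025-03-02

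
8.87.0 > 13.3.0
False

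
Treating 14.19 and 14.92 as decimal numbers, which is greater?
14.92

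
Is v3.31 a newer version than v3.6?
Yes. Version numbers are compared segment by segment as integers, not as decimals: minor version 31 > 6, so v3.31 > v3.6 (even though the decimal 3.31 < 3.6).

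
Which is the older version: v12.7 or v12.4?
v12.4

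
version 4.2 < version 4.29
True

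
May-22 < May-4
False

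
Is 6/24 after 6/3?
Yes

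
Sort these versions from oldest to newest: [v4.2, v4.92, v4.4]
[v4.2, v4.4, v4.92]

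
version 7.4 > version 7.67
False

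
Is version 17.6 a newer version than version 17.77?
No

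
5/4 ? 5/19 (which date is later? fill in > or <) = <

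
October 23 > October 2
True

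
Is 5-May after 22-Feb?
Yes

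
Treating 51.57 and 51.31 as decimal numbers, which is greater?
51.57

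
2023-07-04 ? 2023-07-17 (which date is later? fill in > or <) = <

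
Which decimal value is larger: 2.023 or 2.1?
2.1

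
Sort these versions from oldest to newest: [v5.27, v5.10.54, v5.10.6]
[v5.10.6, v5.10.54, v5.27]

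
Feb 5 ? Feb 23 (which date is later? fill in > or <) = <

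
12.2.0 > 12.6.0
False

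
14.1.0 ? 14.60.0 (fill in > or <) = <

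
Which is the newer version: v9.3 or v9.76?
v9.76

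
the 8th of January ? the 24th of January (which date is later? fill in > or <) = <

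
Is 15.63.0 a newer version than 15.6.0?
Yes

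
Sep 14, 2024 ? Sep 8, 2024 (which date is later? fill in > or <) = >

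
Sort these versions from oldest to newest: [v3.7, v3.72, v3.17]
[v3.7, v3.17, v3.72]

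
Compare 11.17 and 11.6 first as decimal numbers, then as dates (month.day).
As decimals: 11.17 < 11.6. As dates: 11/17 is later than 11/6 (day 17 > day 6).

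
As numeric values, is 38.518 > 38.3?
True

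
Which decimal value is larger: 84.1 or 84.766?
84.766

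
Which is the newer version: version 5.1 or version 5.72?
version 5.72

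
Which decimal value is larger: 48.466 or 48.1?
48.466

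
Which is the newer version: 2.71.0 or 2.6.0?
2.71.0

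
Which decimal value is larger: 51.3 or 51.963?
51.963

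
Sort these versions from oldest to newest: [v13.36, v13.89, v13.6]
[v13.6, v13.36, v13.89]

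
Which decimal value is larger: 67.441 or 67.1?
67.441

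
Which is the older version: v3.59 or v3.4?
v3.4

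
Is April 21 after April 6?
Yes. Day 21 comes after day 6 in April — this is a date comparison, not a decimal one (the decimal 4.21 would be smaller than 4.6).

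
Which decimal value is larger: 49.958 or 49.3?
49.958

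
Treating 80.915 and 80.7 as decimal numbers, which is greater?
80.915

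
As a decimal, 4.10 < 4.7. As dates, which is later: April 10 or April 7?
April 10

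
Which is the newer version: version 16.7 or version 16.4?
version 16.7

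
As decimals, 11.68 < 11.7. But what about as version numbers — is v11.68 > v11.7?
True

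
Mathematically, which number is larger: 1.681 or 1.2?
1.681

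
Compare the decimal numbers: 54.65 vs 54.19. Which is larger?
54.65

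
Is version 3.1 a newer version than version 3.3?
No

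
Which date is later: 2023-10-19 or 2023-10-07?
2023-10-19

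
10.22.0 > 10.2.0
True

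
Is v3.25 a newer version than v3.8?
Yes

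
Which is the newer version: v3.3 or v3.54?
v3.54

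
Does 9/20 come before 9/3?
No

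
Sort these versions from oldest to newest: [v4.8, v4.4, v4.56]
[v4.4, v4.8, v4.56]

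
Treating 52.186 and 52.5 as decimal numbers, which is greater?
52.5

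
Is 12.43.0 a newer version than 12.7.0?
Yes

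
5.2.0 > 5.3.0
False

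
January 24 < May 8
True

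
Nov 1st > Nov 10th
False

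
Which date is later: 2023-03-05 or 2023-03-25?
2023-03-25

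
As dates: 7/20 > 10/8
False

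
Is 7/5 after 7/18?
No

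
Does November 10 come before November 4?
No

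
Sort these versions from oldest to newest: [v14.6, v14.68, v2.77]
[v2.77, v14.6, v14.68]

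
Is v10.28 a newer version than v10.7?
Yes. Version numbers are compared segment by segment as integers, not as decimals: minor version 28 > 7, so v10.28 > v10.7 (even though the decimal 10.28 < 10.7).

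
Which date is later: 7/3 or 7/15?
7/15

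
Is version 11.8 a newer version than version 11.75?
No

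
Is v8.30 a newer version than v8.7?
Yes. Version numbers are compared segment by segment as integers, not as decimals: minor version 30 > 7, so v8.30 > v8.7 (even though the decimal 8.30 < 8.7).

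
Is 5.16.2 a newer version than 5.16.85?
No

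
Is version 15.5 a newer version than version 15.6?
No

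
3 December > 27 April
True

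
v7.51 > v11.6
False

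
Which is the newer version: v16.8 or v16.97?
v16.97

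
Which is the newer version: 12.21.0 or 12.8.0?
12.21.0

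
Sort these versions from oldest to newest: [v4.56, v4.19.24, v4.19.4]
[v4.19.4, v4.19.24, v4.56]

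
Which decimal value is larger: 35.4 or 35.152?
35.4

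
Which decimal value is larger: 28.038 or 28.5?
28.5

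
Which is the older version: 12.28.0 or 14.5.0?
12.28.0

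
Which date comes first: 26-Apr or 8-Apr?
8-Apr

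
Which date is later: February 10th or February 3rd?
February 10th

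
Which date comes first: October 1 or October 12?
October 1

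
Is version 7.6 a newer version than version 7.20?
No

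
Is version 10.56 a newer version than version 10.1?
Yes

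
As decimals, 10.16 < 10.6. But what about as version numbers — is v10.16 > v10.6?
True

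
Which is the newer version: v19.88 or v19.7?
v19.88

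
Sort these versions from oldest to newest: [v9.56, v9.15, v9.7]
[v9.7, v9.15, v9.56]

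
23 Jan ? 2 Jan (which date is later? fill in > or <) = >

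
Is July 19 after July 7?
Yes. Day 19 comes after day 7 in July — this is a date comparison, not a decimal one (the decimal 7.19 would be smaller than 7.7).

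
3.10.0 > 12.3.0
False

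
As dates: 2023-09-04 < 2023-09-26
True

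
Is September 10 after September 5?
Yes. Day 10 comes after day 5 in September — this is a date comparison, not a decimal one (the decimal 9.10 would be smaller than 9.5).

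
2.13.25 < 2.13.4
False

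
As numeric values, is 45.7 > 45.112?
True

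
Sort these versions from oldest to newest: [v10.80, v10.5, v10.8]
[v10.5, v10.8, v10.80]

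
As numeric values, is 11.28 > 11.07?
True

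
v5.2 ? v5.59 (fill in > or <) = <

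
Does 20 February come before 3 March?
Yes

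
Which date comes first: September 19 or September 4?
September 4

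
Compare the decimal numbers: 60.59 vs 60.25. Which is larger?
60.59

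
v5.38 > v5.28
True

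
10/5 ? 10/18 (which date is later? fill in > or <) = <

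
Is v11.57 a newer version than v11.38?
Yes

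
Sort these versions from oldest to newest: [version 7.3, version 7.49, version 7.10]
[version 7.3, version 7.10, version 7.49]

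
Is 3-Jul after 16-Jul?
No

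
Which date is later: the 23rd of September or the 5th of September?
the 23rd of September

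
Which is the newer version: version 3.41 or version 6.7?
version 6.7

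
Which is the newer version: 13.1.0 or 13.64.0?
13.64.0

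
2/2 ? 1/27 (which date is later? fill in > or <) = >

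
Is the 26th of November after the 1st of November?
Yes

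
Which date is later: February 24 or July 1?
July 1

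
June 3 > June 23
False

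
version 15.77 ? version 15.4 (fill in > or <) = >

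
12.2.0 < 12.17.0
True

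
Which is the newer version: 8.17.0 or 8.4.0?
8.17.0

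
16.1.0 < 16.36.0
True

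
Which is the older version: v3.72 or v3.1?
v3.1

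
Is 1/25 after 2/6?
No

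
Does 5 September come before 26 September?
Yes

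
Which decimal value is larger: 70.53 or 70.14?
70.53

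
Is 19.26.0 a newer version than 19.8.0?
Yes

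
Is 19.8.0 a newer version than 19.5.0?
Yes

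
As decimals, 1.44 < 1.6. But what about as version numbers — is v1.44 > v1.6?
True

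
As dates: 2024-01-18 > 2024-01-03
True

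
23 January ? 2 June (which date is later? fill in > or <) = <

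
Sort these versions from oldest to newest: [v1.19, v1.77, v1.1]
[v1.1, v1.19, v1.77]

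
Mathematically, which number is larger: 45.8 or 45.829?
45.829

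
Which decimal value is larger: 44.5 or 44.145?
44.5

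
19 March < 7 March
False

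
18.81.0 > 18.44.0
True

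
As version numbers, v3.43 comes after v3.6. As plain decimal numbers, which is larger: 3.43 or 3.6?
3.6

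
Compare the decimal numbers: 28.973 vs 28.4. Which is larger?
28.973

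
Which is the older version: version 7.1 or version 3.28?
version 3.28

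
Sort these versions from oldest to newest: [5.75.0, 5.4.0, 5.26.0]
[5.4.0, 5.26.0, 5.75.0]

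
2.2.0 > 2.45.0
False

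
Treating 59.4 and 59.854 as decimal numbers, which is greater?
59.854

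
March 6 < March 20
True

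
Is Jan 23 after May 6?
No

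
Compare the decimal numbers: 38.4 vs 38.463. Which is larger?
38.463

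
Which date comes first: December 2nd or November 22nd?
November 22nd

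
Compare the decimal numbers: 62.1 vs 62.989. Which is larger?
62.989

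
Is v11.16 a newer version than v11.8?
Yes. Version numbers are compared segment by segment as integers, not as decimals: minor version 16 > 8, so v11.16 > v11.8 (even though the decimal 11.16 < 11.8).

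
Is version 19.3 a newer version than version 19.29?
No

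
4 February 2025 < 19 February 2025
True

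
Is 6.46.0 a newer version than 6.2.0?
Yes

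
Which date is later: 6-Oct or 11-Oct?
11-Oct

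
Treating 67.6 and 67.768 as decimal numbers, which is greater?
67.768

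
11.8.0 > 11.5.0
True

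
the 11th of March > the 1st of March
True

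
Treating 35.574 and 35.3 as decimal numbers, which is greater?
35.574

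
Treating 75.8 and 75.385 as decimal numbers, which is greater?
75.8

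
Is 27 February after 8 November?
No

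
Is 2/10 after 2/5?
Yes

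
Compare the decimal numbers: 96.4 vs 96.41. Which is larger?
96.41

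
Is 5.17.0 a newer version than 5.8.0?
Yes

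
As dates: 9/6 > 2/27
True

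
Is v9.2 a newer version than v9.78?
No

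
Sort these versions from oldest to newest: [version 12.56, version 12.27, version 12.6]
[version 12.6, version 12.27, version 12.56]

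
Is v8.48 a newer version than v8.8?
Yes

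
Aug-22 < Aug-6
False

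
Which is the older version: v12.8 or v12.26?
v12.8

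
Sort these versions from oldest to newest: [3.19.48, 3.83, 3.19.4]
[3.19.4, 3.19.48, 3.83]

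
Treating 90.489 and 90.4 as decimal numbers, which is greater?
90.489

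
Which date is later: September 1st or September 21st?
September 21st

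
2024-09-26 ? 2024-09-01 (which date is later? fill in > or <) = >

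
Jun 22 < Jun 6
False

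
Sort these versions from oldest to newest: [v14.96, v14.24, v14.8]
[v14.8, v14.24, v14.96]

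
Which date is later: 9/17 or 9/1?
9/17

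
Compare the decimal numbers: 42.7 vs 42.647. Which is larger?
42.7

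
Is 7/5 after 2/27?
Yes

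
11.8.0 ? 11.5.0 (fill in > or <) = >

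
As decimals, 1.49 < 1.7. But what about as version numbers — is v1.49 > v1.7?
True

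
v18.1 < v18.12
True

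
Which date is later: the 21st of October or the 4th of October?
the 21st of October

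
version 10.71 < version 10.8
False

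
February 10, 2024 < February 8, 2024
False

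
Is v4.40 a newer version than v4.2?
Yes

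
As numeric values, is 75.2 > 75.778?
False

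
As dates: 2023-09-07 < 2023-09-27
True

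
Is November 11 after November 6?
Yes. Day 11 comes after day 6 in November — this is a date comparison, not a decimal one (the decimal 11.11 would be smaller than 11.6).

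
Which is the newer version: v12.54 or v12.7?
v12.54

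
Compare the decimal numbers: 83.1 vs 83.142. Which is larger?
83.142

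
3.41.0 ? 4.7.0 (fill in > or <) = <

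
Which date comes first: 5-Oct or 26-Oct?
5-Oct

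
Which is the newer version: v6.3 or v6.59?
v6.59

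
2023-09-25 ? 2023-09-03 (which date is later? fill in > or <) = >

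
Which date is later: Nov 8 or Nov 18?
Nov 18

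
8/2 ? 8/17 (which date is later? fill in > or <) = <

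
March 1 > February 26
True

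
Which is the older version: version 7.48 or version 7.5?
version 7.5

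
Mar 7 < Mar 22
True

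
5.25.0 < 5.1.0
False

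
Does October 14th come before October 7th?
No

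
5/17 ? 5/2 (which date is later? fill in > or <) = >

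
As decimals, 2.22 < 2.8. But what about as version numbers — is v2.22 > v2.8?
True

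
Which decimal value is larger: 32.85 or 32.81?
32.85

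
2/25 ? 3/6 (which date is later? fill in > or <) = <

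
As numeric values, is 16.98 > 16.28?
True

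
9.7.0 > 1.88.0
True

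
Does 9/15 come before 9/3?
No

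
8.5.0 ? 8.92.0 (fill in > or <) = <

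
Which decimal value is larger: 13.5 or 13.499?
13.5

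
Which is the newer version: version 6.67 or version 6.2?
version 6.67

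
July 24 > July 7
True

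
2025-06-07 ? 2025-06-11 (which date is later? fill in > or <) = <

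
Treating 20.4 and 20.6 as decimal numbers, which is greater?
20.6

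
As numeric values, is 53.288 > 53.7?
False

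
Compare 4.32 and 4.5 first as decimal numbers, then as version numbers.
As decimals: 4.32 < 4.5. As versions: v4.32 > v4.5 (minor version 32 > 5).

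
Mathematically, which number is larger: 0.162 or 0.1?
0.162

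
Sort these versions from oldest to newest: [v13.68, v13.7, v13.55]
[v13.7, v13.55, v13.68]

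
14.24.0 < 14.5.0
False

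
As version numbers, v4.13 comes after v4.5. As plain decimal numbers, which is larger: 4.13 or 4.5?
4.5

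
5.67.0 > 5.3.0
True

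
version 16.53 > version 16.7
True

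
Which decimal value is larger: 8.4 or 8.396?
8.4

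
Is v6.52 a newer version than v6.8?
Yes. Version numbers are compared segment by segment as integers, not as decimals: minor version 52 > 8, so v6.52 > v6.8 (even though the decimal 6.52 < 6.8).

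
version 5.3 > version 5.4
False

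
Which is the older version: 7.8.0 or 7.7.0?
7.7.0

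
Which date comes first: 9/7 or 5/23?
5/23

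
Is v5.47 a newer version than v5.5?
Yes. Version numbers are compared segment by segment as integers, not as decimals: minor version 47 > 5, so v5.47 > v5.5 (even though the decimal 5.47 < 5.5).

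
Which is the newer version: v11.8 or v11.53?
v11.53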